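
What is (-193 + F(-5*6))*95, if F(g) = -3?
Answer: -18620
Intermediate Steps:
(-193 + F(-5*6))*95 = (-193 - 3)*95 = -196*95 = -18620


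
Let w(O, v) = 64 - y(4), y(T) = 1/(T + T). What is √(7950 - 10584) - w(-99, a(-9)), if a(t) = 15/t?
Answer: -511/8 + I*√2634 ≈ -63.875 + 51.323*I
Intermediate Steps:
y(T) = 1/(2*T)
w(O, v) = 511/8 (w(O, v) = 64 - 1/(2*4) = 64 - 1*⅛ = 64 - ⅛ = 511/8)
√(7950 - 10584) - w(-99, a(-9)) = √(7950 - 10584) - 1*511/8 = √(-2634) - 511/8 = I*√2634 - 511/8 = -511/8 + I*√2634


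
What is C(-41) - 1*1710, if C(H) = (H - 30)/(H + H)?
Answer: -140149/82 ≈ -1709.1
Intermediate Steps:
C(H) = (-30 + H)/(2*H) (C(H) = (-30 + H)/((2*H)) = (-30 + H)*(1/(2*H)) = (-30 + H)/(2*H))
C(-41) - 1*1710 = (1/2)*(-30 - 41)/(-41) - 1*1710 = (1/2)*(-1/41)*(-71) - 1710 = 71/82 - 1710 = -140149/82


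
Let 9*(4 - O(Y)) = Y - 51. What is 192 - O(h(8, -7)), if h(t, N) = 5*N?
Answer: 1606/9 ≈ 178.44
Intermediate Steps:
O(Y) = 29/3 - Y/9 (O(Y) = 4 - (Y - 51)/9 = 4 - (-51 + Y)/9 = 4 + (17/3 - Y/9) = 29/3 - Y/9)
192 - O(h(8, -7)) = 192 - (29/3 - 5*(-7)/9) = 192 - (29/3 - ⅑*(-35)) = 192 - (29/3 + 35/9) = 192 - 1*122/9 = 192 - 122/9 = 1606/9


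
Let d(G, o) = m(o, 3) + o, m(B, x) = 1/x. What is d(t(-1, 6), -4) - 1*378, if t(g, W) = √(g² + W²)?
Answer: -1145/3 ≈ -381.67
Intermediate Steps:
t(g, W) = √(W² + g²)
d(G, o) = ⅓ + o (d(G, o) = 1/3 + o = ⅓ + o)
d(t(-1, 6), -4) - 1*378 = (⅓ - 4) - 1*378 = -11/3 - 378 = -1145/3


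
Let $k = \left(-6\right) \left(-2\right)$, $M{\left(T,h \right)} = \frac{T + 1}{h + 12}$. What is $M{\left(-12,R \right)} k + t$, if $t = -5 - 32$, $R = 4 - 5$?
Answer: $-49$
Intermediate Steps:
$R = -1$ ($R = 4 - 5 = -1$)
$t = -37$
$M{\left(T,h \right)} = \frac{1 + T}{12 + h}$
$k = 12$
$M{\left(-12,R \right)} k + t = \frac{1 - 12}{12 - 1} \cdot 12 - 37 = \frac{1}{11} \left(-11\right) 12 - 37 = \left(-1\right) 12 - 37 = -12 - 37 = -49$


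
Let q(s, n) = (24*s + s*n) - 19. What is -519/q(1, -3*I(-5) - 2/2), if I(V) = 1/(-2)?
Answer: -1038/11 ≈ -94.364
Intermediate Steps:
I(V) = -½
q(s, n) = -19 + 24*s + n*s (q(s, n) = (24*s + n*s) - 19 = -19 + 24*s + n*s)
-519/q(1, -3*I(-5) - 2/2) = -519/(-19 + 24*1 + (-3*(-½) - 2/2)*1) = -519/(-19 + 24 + (3/2 - 2*½)*1) = -519/(-19 + 24 + (3/2 - 1)*1) = -519/(-19 + 24 + (½)*1) = -519/(-19 + 24 + ½) = -519/11/2 = -519*2/11 = -1038/11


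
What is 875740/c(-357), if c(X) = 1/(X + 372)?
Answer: 13136100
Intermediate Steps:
c(X) = 1/(372 + X)
875740/c(-357) = 875740/(1/(372 - 357)) = 875740/(1/15) = 875740*15 = 13136100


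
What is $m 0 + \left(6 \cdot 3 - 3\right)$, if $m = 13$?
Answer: $15$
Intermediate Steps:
$m 0 + \left(6 \cdot 3 - 3\right) = 13 \cdot 0 + \left(6 \cdot 3 - 3\right) = 0 + \left(18 - 3\right) = 0 + 15 = 15$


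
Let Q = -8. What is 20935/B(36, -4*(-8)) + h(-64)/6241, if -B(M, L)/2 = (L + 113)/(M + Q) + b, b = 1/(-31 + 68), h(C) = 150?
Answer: -67678654580/33657713 ≈ -2010.8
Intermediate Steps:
b = 1/37 ≈ 0.027027
B(M, L) = -2/37 - 2*(113 + L)/(-8 + M) (B(M, L) = -2*((L + 113)/(M - 8) + 1/37) = -2*((113 + L)/(-8 + M) + 1/37) = -2*(1/37 + (113 + L)/(-8 + M)) = -2/37 - 2*(113 + L)/(-8 + M))
20935/B(36, -4*(-8)) + h(-64)/6241 = 20935/((2*(-4173 - 1*36 - (-148)*(-8))/(37*(-8 + 36)))) + 150/6241 = 20935/(((2/37)*(-4173 - 36 - 37*32)/28)) + 150*(1/6241) = 20935/(((2/37)*(1/28)*(-4173 - 36 - 1184))) + 150/6241 = 20935/(((2/37)*(1/28)*(-5393))) + 150/6241 = 20935/(-5393/518) + 150/6241 = 20935*(-518/5393) + 150/6241 = -10844330/5393 + 150/6241 = -67678654580/33657713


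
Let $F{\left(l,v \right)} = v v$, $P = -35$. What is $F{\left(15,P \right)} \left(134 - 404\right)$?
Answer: $-330750$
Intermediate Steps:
$F{\left(l,v \right)} = v^{2}$
$F{\left(15,P \right)} \left(134 - 404\right) = \left(-35\right)^{2} \left(134 - 404\right) = 1225 \left(-270\right) = -330750$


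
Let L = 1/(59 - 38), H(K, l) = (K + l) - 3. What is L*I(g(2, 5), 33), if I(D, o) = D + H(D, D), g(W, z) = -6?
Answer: -1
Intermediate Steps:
H(K, l) = -3 + K + l
I(D, o) = -3 + 3*D (I(D, o) = D + (-3 + D + D) = D + (-3 + 2*D) = -3 + 3*D)
L = 1/21 ≈ 0.047619
L*I(g(2, 5), 33) = (-3 + 3*(-6))/21 = (-3 - 18)/21 = (1/21)*(-21) = -1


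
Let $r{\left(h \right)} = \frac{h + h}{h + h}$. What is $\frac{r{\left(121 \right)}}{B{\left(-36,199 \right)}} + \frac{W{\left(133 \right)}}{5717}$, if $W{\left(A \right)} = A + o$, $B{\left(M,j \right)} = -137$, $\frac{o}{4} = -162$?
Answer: $- \frac{76272}{783229} \approx -0.097381$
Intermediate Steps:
$o = -648$ ($o = 4 \left(-162\right) = -648$)
$W{\left(A \right)} = -648 + A$ ($W{\left(A \right)} = A - 648 = -648 + A$)
$r{\left(h \right)} = 1$ ($r{\left(h \right)} = \frac{2 h}{2 h} = 2 h \frac{1}{2 h} = 1$)
$\frac{r{\left(121 \right)}}{B{\left(-36,199 \right)}} + \frac{W{\left(133 \right)}}{5717} = 1 \frac{1}{-137} + \frac{-648 + 133}{5717} = 1 \left(- \frac{1}{137}\right) - \frac{515}{5717} = - \frac{1}{137} - \frac{515}{5717} = - \frac{76272}{783229}$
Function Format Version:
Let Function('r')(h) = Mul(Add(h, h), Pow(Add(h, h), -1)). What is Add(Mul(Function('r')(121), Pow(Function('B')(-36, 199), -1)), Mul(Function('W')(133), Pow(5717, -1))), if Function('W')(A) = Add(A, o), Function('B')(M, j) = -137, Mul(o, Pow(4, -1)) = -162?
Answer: Rational(-76272, 783229) ≈ -0.097381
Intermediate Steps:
o = -648 (o = Mul(4, -162) = -648)
Function('W')(A) = Add(-648, A) (Function('W')(A) = Add(A, -648) = Add(-648, A))
Function('r')(h) = 1 (Function('r')(h) = Mul(Mul(2, h), Pow(Mul(2, h), -1)) = Mul(Mul(2, h), Mul(Rational(1, 2), Pow(h, -1))) = 1)
Add(Mul(Function('r')(121), Pow(Function('B')(-36, 199), -1)), Mul(Function('W')(133), Pow(5717, -1))) = Add(Mul(1, Pow(-137, -1)), Mul(Add(-648, 133), Pow(5717, -1))) = Add(Mul(1, Rational(-1, 137)), Mul(-515, Rational(1, 5717))) = Add(Rational(-1, 137), Rational(-515, 5717)) = Rational(-76272, 783229)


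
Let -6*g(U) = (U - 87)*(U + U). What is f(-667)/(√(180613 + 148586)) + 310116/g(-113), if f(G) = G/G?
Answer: -232587/5650 + √329199/329199 ≈ -41.164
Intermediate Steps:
g(U) = -U*(-87 + U)/3 (g(U) = -(U - 87)*(U + U)/6 = -(-87 + U)*2*U/6 = -U*(-87 + U)/3)
f(G) = 1
f(-667)/(√(180613 + 148586)) + 310116/g(-113) = 1/√(180613 + 148586) + 310116/(((⅓)*(-113)*(87 - 1*(-113)))) = 1/√329199 + 310116/(((⅓)*(-113)*(87 + 113))) = 1*(√329199/329199) + 310116/(((⅓)*(-113)*200)) = √329199/329199 + 310116/(-22600/3) = √329199/329199 + 310116*(-3/22600) = √329199/329199 - 232587/5650 = -232587/5650 + √329199/329199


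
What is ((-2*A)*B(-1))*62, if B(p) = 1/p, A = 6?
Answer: 744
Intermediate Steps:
((-2*A)*B(-1))*62 = (-2*6/(-1))*62 = -12*(-1)*62 = 12*62 = 744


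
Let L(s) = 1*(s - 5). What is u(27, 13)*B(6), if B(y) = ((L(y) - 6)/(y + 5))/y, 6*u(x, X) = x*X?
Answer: -195/44 ≈ -4.4318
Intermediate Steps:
u(x, X) = X*x/6 (u(x, X) = (x*X)/6 = (X*x)/6 = X*x/6)
L(s) = -5 + s (L(s) = 1*(-5 + s) = -5 + s)
B(y) = (-11 + y)/(y*(5 + y)) (B(y) = (((-5 + y) - 6)/(y + 5))/y = ((-11 + y)/(5 + y))/y = (-11 + y)/(y*(5 + y)))
u(27, 13)*B(6) = ((⅙)*13*27)*((-11 + 6)/(6*(5 + 6))) = 117*((⅙)*(-5)/11)/2 = 117*((⅙)*(1/11)*(-5))/2 = (117/2)*(-5/66) = -195/44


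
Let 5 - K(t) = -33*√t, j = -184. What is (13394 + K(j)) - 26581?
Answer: -13182 + 66*I*√46 ≈ -13182.0 + 447.63*I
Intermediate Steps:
K(t) = 5 + 33*√t (K(t) = 5 - (-33)*√t = 5 + 33*√t)
(13394 + K(j)) - 26581 = (13394 + (5 + 33*√(-184))) - 26581 = (13394 + (5 + 33*(2*I*√46))) - 26581 = (13394 + (5 + 66*I*√46)) - 26581 = (13399 + 66*I*√46) - 26581 = -13182 + 66*I*√46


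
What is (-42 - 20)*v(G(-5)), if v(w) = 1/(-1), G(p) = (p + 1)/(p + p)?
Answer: 62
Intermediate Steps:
G(p) = (1 + p)/(2*p) (G(p) = (1 + p)/((2*p)) = (1 + p)*(1/(2*p)) = (1 + p)/(2*p))
v(w) = -1
(-42 - 20)*v(G(-5)) = (-42 - 20)*(-1) = -62*(-1) = 62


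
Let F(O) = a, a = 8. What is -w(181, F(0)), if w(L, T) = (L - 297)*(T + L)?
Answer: 21924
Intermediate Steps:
F(O) = 8
w(L, T) = (-297 + L)*(L + T)
-w(181, F(0)) = -(181² - 297*181 - 297*8 + 181*8) = -(32761 - 53757 - 2376 + 1448) = -1*(-21924) = 21924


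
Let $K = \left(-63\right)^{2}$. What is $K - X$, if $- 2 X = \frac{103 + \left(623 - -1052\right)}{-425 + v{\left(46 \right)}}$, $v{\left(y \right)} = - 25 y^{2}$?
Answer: $\frac{211646036}{53325} \approx 3969.0$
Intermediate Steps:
$X = \frac{889}{53325}$ ($X = - \frac{\left(103 + \left(623 - -1052\right)\right) \frac{1}{-425 - 25 \cdot 46^{2}}}{2} = - \frac{\left(103 + \left(623 + 1052\right)\right) \frac{1}{-425 - 52900}}{2} = - \frac{\left(103 + 1675\right) \frac{1}{-425 - 52900}}{2} = - \frac{1778 \frac{1}{-53325}}{2} = - \frac{1778 \left(- \frac{1}{53325}\right)}{2} = \left(- \frac{1}{2}\right) \left(- \frac{1778}{53325}\right) = \frac{889}{53325} \approx 0.016671$)
$K = 3969$
$K - X = 3969 - \frac{889}{53325} = \frac{211646036}{53325}$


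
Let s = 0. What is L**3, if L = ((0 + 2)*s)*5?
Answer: 0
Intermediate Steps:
L = 0 (L = ((0 + 2)*0)*5 = (2*0)*5 = 0*5 = 0)
L**3 = 0**3 = 0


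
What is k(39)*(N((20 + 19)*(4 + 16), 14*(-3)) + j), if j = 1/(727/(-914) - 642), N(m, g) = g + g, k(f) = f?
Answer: -1924734786/587515 ≈ -3276.1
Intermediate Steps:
N(m, g) = 2*g
j = -914/587515 (j = 1/(727*(-1/914) - 642) = 1/(-727/914 - 642) = 1/(-587515/914) = -914/587515 ≈ -0.0015557)
k(39)*(N((20 + 19)*(4 + 16), 14*(-3)) + j) = 39*(2*(14*(-3)) - 914/587515) = 39*(2*(-42) - 914/587515) = 39*(-84 - 914/587515) = 39*(-49352174/587515) = -1924734786/587515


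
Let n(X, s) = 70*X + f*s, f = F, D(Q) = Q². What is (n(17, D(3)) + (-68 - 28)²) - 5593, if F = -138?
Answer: 3571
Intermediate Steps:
f = -138
n(X, s) = -138*s + 70*X (n(X, s) = 70*X - 138*s = -138*s + 70*X)
(n(17, D(3)) + (-68 - 28)²) - 5593 = ((-138*3² + 70*17) + (-68 - 28)²) - 5593 = ((-138*9 + 1190) + (-96)²) - 5593 = ((-1242 + 1190) + 9216) - 5593 = (-52 + 9216) - 5593 = 9164 - 5593 = 3571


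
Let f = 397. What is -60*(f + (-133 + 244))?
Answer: -30480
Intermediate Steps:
-60*(f + (-133 + 244)) = -60*(397 + (-133 + 244)) = -60*(397 + 111) = -60*508 = -30480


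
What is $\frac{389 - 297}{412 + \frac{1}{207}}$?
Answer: $\frac{19044}{85285} \approx 0.2233$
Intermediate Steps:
$\frac{389 - 297}{412 + \frac{1}{207}} = \frac{92}{412 + \frac{1}{207}} = \frac{92}{\frac{85285}{207}} = 92 \cdot \frac{207}{85285} = \frac{19044}{85285}$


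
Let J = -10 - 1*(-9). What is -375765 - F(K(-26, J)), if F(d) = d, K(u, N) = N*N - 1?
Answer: -375765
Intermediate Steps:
J = -1 (J = -10 + 9 = -1)
K(u, N) = -1 + N**2 (K(u, N) = N**2 - 1 = -1 + N**2)
-375765 - F(K(-26, J)) = -375765 - (-1 + (-1)**2) = -375765 - (-1 + 1) = -375765 - 1*0 = -375765 + 0 = -375765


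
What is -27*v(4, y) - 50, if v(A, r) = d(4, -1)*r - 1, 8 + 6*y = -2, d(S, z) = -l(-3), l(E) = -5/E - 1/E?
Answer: -113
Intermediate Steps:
l(E) = -6/E
d(S, z) = -2 (d(S, z) = -(-6)/(-3) = -(-6)*(-1)/3 = -1*2 = -2)
y = -5/3 (y = -4/3 + (⅙)*(-2) = -4/3 - ⅓ = -5/3 ≈ -1.6667)
v(A, r) = -1 - 2*r (v(A, r) = -2*r - 1 = -1 - 2*r)
-27*v(4, y) - 50 = -27*(-1 - 2*(-5/3)) - 50 = -27*(-1 + 10/3) - 50 = -27*7/3 - 50 = -63 - 50 = -113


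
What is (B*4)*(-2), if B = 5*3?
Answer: -120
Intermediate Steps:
B = 15
(B*4)*(-2) = (15*4)*(-2) = 60*(-2) = -120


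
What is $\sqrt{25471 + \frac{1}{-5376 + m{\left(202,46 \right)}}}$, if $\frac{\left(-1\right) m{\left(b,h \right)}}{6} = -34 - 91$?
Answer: $\frac{\sqrt{60564026330}}{1542} \approx 159.6$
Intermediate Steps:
$m{\left(b,h \right)} = 750$ ($m{\left(b,h \right)} = - 6 \left(-34 - 91\right) = \left(-6\right) \left(-125\right) = 750$)
$\sqrt{25471 + \frac{1}{-5376 + m{\left(202,46 \right)}}} = \sqrt{25471 + \frac{1}{-5376 + 750}} = \sqrt{25471 + \frac{1}{-4626}} = \sqrt{25471 - \frac{1}{4626}} = \sqrt{\frac{117828845}{4626}} = \frac{\sqrt{60564026330}}{1542}$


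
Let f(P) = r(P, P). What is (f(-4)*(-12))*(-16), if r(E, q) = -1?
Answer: -192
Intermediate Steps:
f(P) = -1
(f(-4)*(-12))*(-16) = -1*(-12)*(-16) = 12*(-16) = -192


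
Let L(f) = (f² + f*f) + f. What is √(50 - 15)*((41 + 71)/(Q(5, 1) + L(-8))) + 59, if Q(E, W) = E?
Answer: 59 + 112*√35/125 ≈ 64.301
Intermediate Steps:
L(f) = f + 2*f² (L(f) = (f² + f²) + f = 2*f² + f = f + 2*f²)
√(50 - 15)*((41 + 71)/(Q(5, 1) + L(-8))) + 59 = √(50 - 15)*((41 + 71)/(5 - 8*(1 + 2*(-8)))) + 59 = √35*(112/(5 - 8*(1 - 16))) + 59 = √35*(112/(5 - 8*(-15))) + 59 = √35*(112/(5 + 120)) + 59 = √35*(112/125) + 59 = 112*√35/125 + 59 = 59 + 112*√35/125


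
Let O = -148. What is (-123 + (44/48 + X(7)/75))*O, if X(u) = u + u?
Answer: 1353053/75 ≈ 18041.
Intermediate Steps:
X(u) = 2*u
(-123 + (44/48 + X(7)/75))*O = (-123 + (44/48 + (2*7)/75))*(-148) = (-123 + (44*(1/48) + 14*(1/75)))*(-148) = (-123 + (11/12 + 14/75))*(-148) = (-123 + 331/300)*(-148) = -36569/300*(-148) = 1353053/75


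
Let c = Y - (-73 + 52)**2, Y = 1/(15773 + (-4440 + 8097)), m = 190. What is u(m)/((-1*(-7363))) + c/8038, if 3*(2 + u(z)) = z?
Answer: -160535631421/3449823352260 ≈ -0.046534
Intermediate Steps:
u(z) = -2 + z/3
Y = 1/19430 (Y = 1/(15773 + 3657) = 1/19430 ≈ 5.1467e-5)
c = -8568629/19430 (c = 1/19430 - (-73 + 52)**2 = 1/19430 - 1*(-21)**2 = 1/19430 - 1*441 = 1/19430 - 441 = -8568629/19430 ≈ -441.00)
u(m)/((-1*(-7363))) + c/8038 = (-2 + (1/3)*190)/((-1*(-7363))) - 8568629/19430/8038 = (-2 + 190/3)/7363 - 8568629/19430*1/8038 = (184/3)*(1/7363) - 8568629/156178340 = 184/22089 - 8568629/156178340 = -160535631421/3449823352260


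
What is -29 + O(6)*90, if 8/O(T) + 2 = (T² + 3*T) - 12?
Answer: -11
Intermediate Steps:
O(T) = 8/(-14 + T² + 3*T) (O(T) = 8/(-2 + ((T² + 3*T) - 12)) = 8/(-2 + (-12 + T² + 3*T)) = 8/(-14 + T² + 3*T))
-29 + O(6)*90 = -29 + (8/(-14 + 6² + 3*6))*90 = -29 + (8/(-14 + 36 + 18))*90 = -29 + (8/40)*90 = -29 + (8*(1/40))*90 = -29 + (⅕)*90 = -29 + 18 = -11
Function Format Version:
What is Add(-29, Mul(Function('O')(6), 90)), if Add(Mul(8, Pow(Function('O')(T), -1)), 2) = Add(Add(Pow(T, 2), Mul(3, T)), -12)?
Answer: -11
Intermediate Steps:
Function('O')(T) = Mul(8, Pow(Add(-14, Pow(T, 2), Mul(3, T)), -1)) (Function('O')(T) = Mul(8, Pow(Add(-2, Add(Add(Pow(T, 2), Mul(3, T)), -12)), -1)) = Mul(8, Pow(Add(-2, Add(-12, Pow(T, 2), Mul(3, T))), -1)) = Mul(8, Pow(Add(-14, Pow(T, 2), Mul(3, T)), -1)))
Add(-29, Mul(Function('O')(6), 90)) = Add(-29, Mul(Mul(8, Pow(Add(-14, Pow(6, 2), Mul(3, 6)), -1)), 90)) = Add(-29, Mul(Mul(8, Pow(Add(-14, 36, 18), -1)), 90)) = Add(-29, Mul(Mul(8, Pow(40, -1)), 90)) = Add(-29, Mul(Mul(8, Rational(1, 40)), 90)) = Add(-29, Mul(Rational(1, 5), 90)) = Add(-29, 18) = -11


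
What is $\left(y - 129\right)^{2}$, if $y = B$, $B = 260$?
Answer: $17161$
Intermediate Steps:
$y = 260$
$\left(y - 129\right)^{2} = \left(260 - 129\right)^{2} = 131^{2} = 17161$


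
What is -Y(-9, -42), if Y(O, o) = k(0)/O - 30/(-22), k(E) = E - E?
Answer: -15/11 ≈ -1.3636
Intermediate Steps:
k(E) = 0
Y(O, o) = 15/11 (Y(O, o) = 0/O - 30/(-22) = 0 - 30*(-1/22) = 0 + 15/11 = 15/11)
-Y(-9, -42) = -1*15/11 = -15/11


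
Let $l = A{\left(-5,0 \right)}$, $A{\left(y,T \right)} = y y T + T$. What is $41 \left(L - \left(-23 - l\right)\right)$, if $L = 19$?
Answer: $1722$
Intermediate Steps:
$A{\left(y,T \right)} = T + T y^{2}$ ($A{\left(y,T \right)} = y^{2} T + T = T y^{2} + T = T + T y^{2}$)
$l = 0$ ($l = 0 \left(1 + \left(-5\right)^{2}\right) = 0 \left(1 + 25\right) = 0 \cdot 26 = 0$)
$41 \left(L - \left(-23 - l\right)\right) = 41 \left(19 - \left(-23 - 0\right)\right) = 41 \left(19 - \left(-23 + 0\right)\right) = 41 \left(19 - -23\right) = 41 \left(19 + 23\right) = 41 \cdot 42 = 1722$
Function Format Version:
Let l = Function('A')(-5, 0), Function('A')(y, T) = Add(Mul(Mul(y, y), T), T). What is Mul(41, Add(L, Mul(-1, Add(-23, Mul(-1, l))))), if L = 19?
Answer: 1722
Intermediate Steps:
Function('A')(y, T) = Add(T, Mul(T, Pow(y, 2))) (Function('A')(y, T) = Add(Mul(Pow(y, 2), T), T) = Add(Mul(T, Pow(y, 2)), T) = Add(T, Mul(T, Pow(y, 2))))
l = 0 (l = Mul(0, Add(1, Pow(-5, 2))) = Mul(0, Add(1, 25)) = Mul(0, 26) = 0)
Mul(41, Add(L, Mul(-1, Add(-23, Mul(-1, l))))) = Mul(41, Add(19, Mul(-1, Add(-23, Mul(-1, 0))))) = Mul(41, Add(19, Mul(-1, Add(-23, 0)))) = Mul(41, Add(19, Mul(-1, -23))) = Mul(41, Add(19, 23)) = Mul(41, 42) = 1722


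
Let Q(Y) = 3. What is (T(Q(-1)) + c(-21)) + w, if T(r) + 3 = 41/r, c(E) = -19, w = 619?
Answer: 1832/3 ≈ 610.67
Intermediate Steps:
T(r) = -3 + 41/r
(T(Q(-1)) + c(-21)) + w = ((-3 + 41/3) - 19) + 619 = (32/3 - 19) + 619 = -25/3 + 619 = 1832/3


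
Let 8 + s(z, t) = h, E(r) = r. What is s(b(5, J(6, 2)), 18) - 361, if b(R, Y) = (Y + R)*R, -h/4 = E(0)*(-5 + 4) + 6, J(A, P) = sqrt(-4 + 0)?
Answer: -393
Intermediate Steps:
J(A, P) = 2*I (J(A, P) = sqrt(-4) = 2*I)
h = -24 (h = -4*(0*(-5 + 4) + 6) = -4*(0*(-1) + 6) = -4*(0 + 6) = -4*6 = -24)
b(R, Y) = R*(R + Y) (b(R, Y) = (R + Y)*R = R*(R + Y))
s(z, t) = -32 (s(z, t) = -8 - 24 = -32)
s(b(5, J(6, 2)), 18) - 361 = -32 - 361 = -393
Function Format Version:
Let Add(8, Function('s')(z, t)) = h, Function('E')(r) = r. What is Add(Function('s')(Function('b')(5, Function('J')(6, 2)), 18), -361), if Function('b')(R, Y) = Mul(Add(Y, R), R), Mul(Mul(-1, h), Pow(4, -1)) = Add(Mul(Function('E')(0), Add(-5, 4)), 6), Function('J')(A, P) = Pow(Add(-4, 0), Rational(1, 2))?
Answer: -393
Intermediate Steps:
Function('J')(A, P) = Mul(2, I) (Function('J')(A, P) = Pow(-4, Rational(1, 2)) = Mul(2, I))
h = -24 (h = Mul(-4, Add(Mul(0, Add(-5, 4)), 6)) = Mul(-4, Add(Mul(0, -1), 6)) = Mul(-4, Add(0, 6)) = Mul(-4, 6) = -24)
Function('b')(R, Y) = Mul(R, Add(R, Y)) (Function('b')(R, Y) = Mul(Add(R, Y), R) = Mul(R, Add(R, Y)))
Function('s')(z, t) = -32 (Function('s')(z, t) = Add(-8, -24) = -32)
Add(Function('s')(Function('b')(5, Function('J')(6, 2)), 18), -361) = Add(-32, -361) = -393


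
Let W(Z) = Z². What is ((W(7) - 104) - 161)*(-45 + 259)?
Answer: -46224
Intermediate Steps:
((W(7) - 104) - 161)*(-45 + 259) = ((7² - 104) - 161)*(-45 + 259) = ((49 - 104) - 161)*214 = (-55 - 161)*214 = -216*214 = -46224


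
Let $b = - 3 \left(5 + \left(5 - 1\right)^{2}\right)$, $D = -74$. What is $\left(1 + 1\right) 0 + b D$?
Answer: $4662$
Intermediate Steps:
$b = -63$ ($b = - 3 \left(5 + 4^{2}\right) = - 3 \left(5 + 16\right) = \left(-3\right) 21 = -63$)
$\left(1 + 1\right) 0 + b D = \left(1 + 1\right) 0 - -4662 = 2 \cdot 0 + 4662 = 0 + 4662 = 4662$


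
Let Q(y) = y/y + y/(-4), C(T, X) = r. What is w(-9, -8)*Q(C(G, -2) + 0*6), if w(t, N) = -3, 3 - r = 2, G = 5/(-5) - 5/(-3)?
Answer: -9/4 ≈ -2.2500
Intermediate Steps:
G = ⅔ (G = 5*(-⅕) - 5*(-⅓) = -1 + 5/3 = ⅔ ≈ 0.66667)
r = 1 (r = 3 - 1*2 = 3 - 2 = 1)
C(T, X) = 1
Q(y) = 1 - y/4 (Q(y) = 1 + y*(-¼) = 1 - y/4)
w(-9, -8)*Q(C(G, -2) + 0*6) = -3*(1 - (1 + 0*6)/4) = -3*(1 - (1 + 0)/4) = -3*(1 - ¼*1) = -3*(1 - ¼) = -3*¾ = -9/4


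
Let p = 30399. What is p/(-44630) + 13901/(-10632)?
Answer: -471801899/237253080 ≈ -1.9886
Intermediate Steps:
p/(-44630) + 13901/(-10632) = 30399/(-44630) + 13901/(-10632) = 30399*(-1/44630) + 13901*(-1/10632) = -30399/44630 - 13901/10632 = -471801899/237253080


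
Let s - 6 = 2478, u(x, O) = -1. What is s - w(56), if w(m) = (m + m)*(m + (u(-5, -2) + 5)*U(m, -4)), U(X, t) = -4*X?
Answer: 96564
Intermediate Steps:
s = 2484 (s = 6 + 2478 = 2484)
w(m) = -30*m² (w(m) = (m + m)*(m + (-1 + 5)*(-4*m)) = (2*m)*(m + 4*(-4*m)) = (2*m)*(m - 16*m) = (2*m)*(-15*m) = -30*m²)
s - w(56) = 2484 - (-30)*56² = 2484 - (-30)*3136 = 2484 - 1*(-94080) = 2484 + 94080 = 96564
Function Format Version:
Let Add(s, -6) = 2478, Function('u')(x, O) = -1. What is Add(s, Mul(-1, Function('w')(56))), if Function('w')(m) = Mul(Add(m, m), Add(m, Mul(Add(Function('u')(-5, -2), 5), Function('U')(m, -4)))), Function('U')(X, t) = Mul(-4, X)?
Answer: 96564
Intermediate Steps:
s = 2484 (s = Add(6, 2478) = 2484)
Function('w')(m) = Mul(-30, Pow(m, 2)) (Function('w')(m) = Mul(Add(m, m), Add(m, Mul(Add(-1, 5), Mul(-4, m)))) = Mul(Mul(2, m), Add(m, Mul(4, Mul(-4, m)))) = Mul(Mul(2, m), Add(m, Mul(-16, m))) = Mul(Mul(2, m), Mul(-15, m)) = Mul(-30, Pow(m, 2)))
Add(s, Mul(-1, Function('w')(56))) = Add(2484, Mul(-1, Mul(-30, Pow(56, 2)))) = Add(2484, Mul(-1, Mul(-30, 3136))) = Add(2484, Mul(-1, -94080)) = Add(2484, 94080) = 96564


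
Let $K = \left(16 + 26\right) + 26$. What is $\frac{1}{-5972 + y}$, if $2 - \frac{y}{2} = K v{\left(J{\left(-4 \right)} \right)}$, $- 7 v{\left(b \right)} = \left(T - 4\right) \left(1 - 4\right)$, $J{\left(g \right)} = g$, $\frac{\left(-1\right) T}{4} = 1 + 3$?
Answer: $- \frac{7}{33616} \approx -0.00020823$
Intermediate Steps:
$T = -16$ ($T = - 4 \left(1 + 3\right) = \left(-4\right) 4 = -16$)
$v{\left(b \right)} = - \frac{60}{7}$ ($v{\left(b \right)} = - \frac{\left(-16 - 4\right) \left(1 - 4\right)}{7} = - \frac{\left(-20\right) \left(-3\right)}{7} = \left(- \frac{1}{7}\right) 60 = - \frac{60}{7}$)
$K = 68$ ($K = 42 + 26 = 68$)
$y = \frac{8188}{7}$ ($y = 4 - 2 \cdot 68 \left(- \frac{60}{7}\right) = 4 - - \frac{8160}{7} = 4 + \frac{8160}{7} = \frac{8188}{7} \approx 1169.7$)
$\frac{1}{-5972 + y} = \frac{1}{-5972 + \frac{8188}{7}} = \frac{1}{- \frac{33616}{7}} = - \frac{7}{33616}$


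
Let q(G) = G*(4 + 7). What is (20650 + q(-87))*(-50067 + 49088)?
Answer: -19279447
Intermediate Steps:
q(G) = 11*G (q(G) = G*11 = 11*G)
(20650 + q(-87))*(-50067 + 49088) = (20650 + 11*(-87))*(-50067 + 49088) = (20650 - 957)*(-979) = 19693*(-979) = -19279447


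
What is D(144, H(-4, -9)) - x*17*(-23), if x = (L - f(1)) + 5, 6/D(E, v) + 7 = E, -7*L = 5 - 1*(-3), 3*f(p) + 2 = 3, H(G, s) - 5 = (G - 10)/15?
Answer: 3964084/2877 ≈ 1377.9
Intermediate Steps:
H(G, s) = 13/3 + G/15 (H(G, s) = 5 + (G - 10)/15 = 5 + (-10 + G)*(1/15) = 5 + (-2/3 + G/15) = 13/3 + G/15)
f(p) = 1/3 (f(p) = -2/3 + (1/3)*3 = -2/3 + 1 = 1/3)
L = -8/7 (L = -(5 - 1*(-3))/7 = -(5 + 3)/7 = -1/7*8 = -8/7 ≈ -1.1429)
D(E, v) = 6/(-7 + E)
x = 74/21 (x = (-8/7 - 1*1/3) + 5 = (-8/7 - 1/3) + 5 = -31/21 + 5 = 74/21 ≈ 3.5238)
D(144, H(-4, -9)) - x*17*(-23) = 6/(-7 + 144) - (74/21)*17*(-23) = 6/137 - 1258*(-23)/21 = 6*(1/137) - 1*(-28934/21) = 6/137 + 28934/21 = 3964084/2877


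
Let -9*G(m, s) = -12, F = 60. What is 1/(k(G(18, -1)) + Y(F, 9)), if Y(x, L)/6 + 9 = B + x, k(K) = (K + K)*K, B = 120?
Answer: 9/9266 ≈ 0.00097129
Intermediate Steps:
G(m, s) = 4/3 (G(m, s) = -⅑*(-12) = 4/3)
k(K) = 2*K² (k(K) = (2*K)*K = 2*K²)
Y(x, L) = 666 + 6*x (Y(x, L) = -54 + 6*(120 + x) = -54 + (720 + 6*x) = 666 + 6*x)
1/(k(G(18, -1)) + Y(F, 9)) = 1/(2*(4/3)² + (666 + 6*60)) = 1/(2*(16/9) + (666 + 360)) = 1/(32/9 + 1026) = 1/(9266/9) = 9/9266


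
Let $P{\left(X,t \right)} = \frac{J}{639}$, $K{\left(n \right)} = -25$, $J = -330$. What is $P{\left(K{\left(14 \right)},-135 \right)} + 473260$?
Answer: $\frac{100804270}{213} \approx 4.7326 \cdot 10^{5}$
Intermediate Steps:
$P{\left(X,t \right)} = - \frac{110}{213}$ ($P{\left(X,t \right)} = - \frac{330}{639} = \left(-330\right) \frac{1}{639} = - \frac{110}{213}$)
$P{\left(K{\left(14 \right)},-135 \right)} + 473260 = - \frac{110}{213} + 473260 = \frac{100804270}{213}$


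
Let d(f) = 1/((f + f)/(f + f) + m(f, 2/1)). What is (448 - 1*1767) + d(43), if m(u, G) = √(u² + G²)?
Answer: -2442789/1852 + √1853/1852 ≈ -1319.0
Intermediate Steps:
m(u, G) = √(G² + u²)
d(f) = 1/(1 + √(4 + f²)) (d(f) = 1/((f + f)/(f + f) + √((2/1)² + f²)) = 1/((2*f)/((2*f)) + √((2*1)² + f²)) = 1/((2*f)*(1/(2*f)) + √(2² + f²)) = 1/(1 + √(4 + f²)))
(448 - 1*1767) + d(43) = (448 - 1*1767) + 1/(1 + √(4 + 43²)) = (448 - 1767) + 1/(1 + √(4 + 1849)) = -1319 + 1/(1 + √1853)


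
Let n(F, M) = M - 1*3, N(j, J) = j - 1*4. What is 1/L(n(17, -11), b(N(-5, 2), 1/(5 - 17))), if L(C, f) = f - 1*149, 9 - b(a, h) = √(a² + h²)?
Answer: -4032/562147 + 12*√11665/2810735 ≈ -0.0067114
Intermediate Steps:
N(j, J) = -4 + j (N(j, J) = j - 4 = -4 + j)
n(F, M) = -3 + M (n(F, M) = M - 3 = -3 + M)
b(a, h) = 9 - √(a² + h²)
L(C, f) = -149 + f (L(C, f) = f - 149 = -149 + f)
1/L(n(17, -11), b(N(-5, 2), 1/(5 - 17))) = 1/(-149 + (9 - √((-4 - 5)² + (1/(5 - 17))²))) = 1/(-149 + (9 - √((-9)² + (1/(-12))²))) = 1/(-149 + (9 - √(81 + (-1/12)²))) = 1/(-149 + (9 - √(81 + 1/144))) = 1/(-149 + (9 - √(11665/144))) = 1/(-149 + (9 - √11665/12)) = 1/(-140 - √11665/12)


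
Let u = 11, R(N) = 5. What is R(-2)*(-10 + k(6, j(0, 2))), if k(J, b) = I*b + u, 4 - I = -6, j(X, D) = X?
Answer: 5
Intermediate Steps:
I = 10 (I = 4 - 1*(-6) = 4 + 6 = 10)
k(J, b) = 11 + 10*b (k(J, b) = 10*b + 11 = 11 + 10*b)
R(-2)*(-10 + k(6, j(0, 2))) = 5*(-10 + (11 + 10*0)) = 5*(-10 + (11 + 0)) = 5*(-10 + 11) = 5*1 = 5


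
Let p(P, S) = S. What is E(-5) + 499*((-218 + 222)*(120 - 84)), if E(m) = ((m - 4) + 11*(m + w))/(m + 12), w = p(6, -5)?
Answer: 71839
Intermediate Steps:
w = -5
E(m) = (-59 + 12*m)/(12 + m) (E(m) = ((m - 4) + 11*(m - 5))/(m + 12) = ((-4 + m) + 11*(-5 + m))/(12 + m) = ((-4 + m) + (-55 + 11*m))/(12 + m) = (-59 + 12*m)/(12 + m))
E(-5) + 499*((-218 + 222)*(120 - 84)) = (-59 + 12*(-5))/(12 - 5) + 499*((-218 + 222)*(120 - 84)) = (-59 - 60)/7 + 499*(4*36) = (1/7)*(-119) + 499*144 = -17 + 71856 = 71839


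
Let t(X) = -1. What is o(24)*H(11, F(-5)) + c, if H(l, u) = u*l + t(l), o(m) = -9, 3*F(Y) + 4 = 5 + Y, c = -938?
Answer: -797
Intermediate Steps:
F(Y) = 1/3 + Y/3 (F(Y) = -4/3 + (5 + Y)/3 = -4/3 + (5/3 + Y/3) = 1/3 + Y/3)
H(l, u) = -1 + l*u (H(l, u) = u*l - 1 = l*u - 1 = -1 + l*u)
o(24)*H(11, F(-5)) + c = -9*(-1 + 11*(1/3 + (1/3)*(-5))) - 938 = -9*(-1 + 11*(1/3 - 5/3)) - 938 = -9*(-1 + 11*(-4/3)) - 938 = -9*(-1 - 44/3) - 938 = -9*(-47/3) - 938 = 141 - 938 = -797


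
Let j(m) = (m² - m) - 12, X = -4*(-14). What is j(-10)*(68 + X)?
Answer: 12152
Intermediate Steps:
X = 56
j(m) = -12 + m² - m
j(-10)*(68 + X) = (-12 + (-10)² - 1*(-10))*(68 + 56) = (-12 + 100 + 10)*124 = 98*124 = 12152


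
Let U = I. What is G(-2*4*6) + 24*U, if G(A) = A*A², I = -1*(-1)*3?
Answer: -110520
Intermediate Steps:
I = 3 (I = 1*3 = 3)
G(A) = A³
U = 3
G(-2*4*6) + 24*U = (-2*4*6)³ + 24*3 = (-8*6)³ + 72 = (-48)³ + 72 = -110592 + 72 = -110520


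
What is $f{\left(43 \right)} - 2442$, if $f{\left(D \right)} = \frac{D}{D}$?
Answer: $-2441$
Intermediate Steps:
$f{\left(D \right)} = 1$
$f{\left(43 \right)} - 2442 = 1 - 2442 = -2441$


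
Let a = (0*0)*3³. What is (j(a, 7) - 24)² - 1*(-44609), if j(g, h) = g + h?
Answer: 44898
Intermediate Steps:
a = 0 (a = 0*27 = 0)
(j(a, 7) - 24)² - 1*(-44609) = ((0 + 7) - 24)² - 1*(-44609) = (7 - 24)² + 44609 = (-17)² + 44609 = 289 + 44609 = 44898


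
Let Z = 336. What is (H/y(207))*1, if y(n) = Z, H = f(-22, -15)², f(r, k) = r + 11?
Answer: 121/336 ≈ 0.36012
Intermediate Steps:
f(r, k) = 11 + r
H = 121 (H = (11 - 22)² = (-11)² = 121)
y(n) = 336
(H/y(207))*1 = (121/336)*1 = 121/336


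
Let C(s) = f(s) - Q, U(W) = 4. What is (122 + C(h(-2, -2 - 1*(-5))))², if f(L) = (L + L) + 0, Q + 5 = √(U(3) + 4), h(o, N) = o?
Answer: 15137 - 492*√2 ≈ 14441.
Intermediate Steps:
Q = -5 + 2*√2 (Q = -5 + √(4 + 4) = -5 + √8 = -5 + 2*√2 ≈ -2.1716)
f(L) = 2*L (f(L) = 2*L + 0 = 2*L)
C(s) = 5 - 2*√2 + 2*s (C(s) = 2*s - (-5 + 2*√2) = 2*s + (5 - 2*√2) = 5 - 2*√2 + 2*s)
(122 + C(h(-2, -2 - 1*(-5))))² = (122 + (5 - 2*√2 + 2*(-2)))² = (122 + (5 - 2*√2 - 4))² = (122 + (1 - 2*√2))² = (123 - 2*√2)²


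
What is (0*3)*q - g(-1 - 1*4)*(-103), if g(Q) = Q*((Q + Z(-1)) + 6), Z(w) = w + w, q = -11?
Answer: 515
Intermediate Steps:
Z(w) = 2*w
g(Q) = Q*(4 + Q) (g(Q) = Q*((Q + 2*(-1)) + 6) = Q*((Q - 2) + 6) = Q*((-2 + Q) + 6) = Q*(4 + Q))
(0*3)*q - g(-1 - 1*4)*(-103) = (0*3)*(-11) - (-1 - 1*4)*(4 + (-1 - 1*4))*(-103) = 0*(-11) - (-1 - 4)*(4 + (-1 - 4))*(-103) = 0 - (-5*(4 - 5))*(-103) = 0 - (-5*(-1))*(-103) = 0 - 5*(-103) = 0 - 1*(-515) = 0 + 515 = 515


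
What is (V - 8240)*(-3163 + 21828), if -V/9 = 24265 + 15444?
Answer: -6824315965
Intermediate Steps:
V = -357381 (V = -9*(24265 + 15444) = -9*39709 = -357381)
(V - 8240)*(-3163 + 21828) = (-357381 - 8240)*(-3163 + 21828) = -365621*18665 = -6824315965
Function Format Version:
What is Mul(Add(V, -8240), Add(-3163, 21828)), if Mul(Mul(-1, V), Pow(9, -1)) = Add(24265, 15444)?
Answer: -6824315965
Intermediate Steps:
V = -357381 (V = Mul(-9, Add(24265, 15444)) = Mul(-9, 39709) = -357381)
Mul(Add(V, -8240), Add(-3163, 21828)) = Mul(Add(-357381, -8240), Add(-3163, 21828)) = Mul(-365621, 18665) = -6824315965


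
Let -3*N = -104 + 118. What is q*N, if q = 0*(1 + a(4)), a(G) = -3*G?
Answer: 0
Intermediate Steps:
N = -14/3 (N = -(-104 + 118)/3 = -⅓*14 = -14/3 ≈ -4.6667)
q = 0 (q = 0*(1 - 3*4) = 0*(1 - 12) = 0*(-11) = 0)
q*N = 0*(-14/3) = 0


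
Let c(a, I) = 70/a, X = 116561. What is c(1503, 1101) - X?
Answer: -175191113/1503 ≈ -1.1656e+5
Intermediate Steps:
c(1503, 1101) - X = 70/1503 - 1*116561 = 70*(1/1503) - 116561 = 70/1503 - 116561 = -175191113/1503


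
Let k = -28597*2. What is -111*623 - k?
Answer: -11959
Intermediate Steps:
k = -57194
-111*623 - k = -111*623 - 1*(-57194) = -69153 + 57194 = -11959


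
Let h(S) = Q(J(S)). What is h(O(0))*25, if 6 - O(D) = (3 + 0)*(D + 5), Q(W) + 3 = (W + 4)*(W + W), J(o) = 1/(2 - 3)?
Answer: -225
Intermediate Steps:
J(o) = -1 (J(o) = 1/(-1) = -1)
Q(W) = -3 + 2*W*(4 + W) (Q(W) = -3 + (W + 4)*(W + W) = -3 + (4 + W)*(2*W) = -3 + 2*W*(4 + W))
O(D) = -9 - 3*D (O(D) = 6 - (3 + 0)*(D + 5) = 6 - 3*(5 + D) = 6 - (15 + 3*D) = 6 + (-15 - 3*D) = -9 - 3*D)
h(S) = -9 (h(S) = -3 + 2*(-1)**2 + 8*(-1) = -3 + 2*1 - 8 = -3 + 2 - 8 = -9)
h(O(0))*25 = -9*25 = -225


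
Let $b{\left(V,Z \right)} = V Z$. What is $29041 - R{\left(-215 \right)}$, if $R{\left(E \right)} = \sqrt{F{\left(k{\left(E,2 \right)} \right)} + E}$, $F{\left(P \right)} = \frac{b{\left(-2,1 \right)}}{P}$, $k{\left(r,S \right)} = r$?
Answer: $29041 - \frac{i \sqrt{9937945}}{215} \approx 29041.0 - 14.663 i$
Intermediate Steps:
$F{\left(P \right)} = - \frac{2}{P}$ ($F{\left(P \right)} = \frac{\left(-2\right) 1}{P} = - \frac{2}{P}$)
$R{\left(E \right)} = \sqrt{E - \frac{2}{E}}$ ($R{\left(E \right)} = \sqrt{- \frac{2}{E} + E} = \sqrt{E - \frac{2}{E}}$)
$29041 - R{\left(-215 \right)} = 29041 - \sqrt{-215 - \frac{2}{-215}} = 29041 - \sqrt{-215 - - \frac{2}{215}} = 29041 - \sqrt{-215 + \frac{2}{215}} = 29041 - \sqrt{- \frac{46223}{215}} = 29041 - \frac{i \sqrt{9937945}}{215}$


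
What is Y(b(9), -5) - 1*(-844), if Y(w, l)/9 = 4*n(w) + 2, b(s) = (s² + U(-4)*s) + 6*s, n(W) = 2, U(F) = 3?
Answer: 934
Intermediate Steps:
b(s) = s² + 9*s (b(s) = (s² + 3*s) + 6*s = s² + 9*s)
Y(w, l) = 90 (Y(w, l) = 9*(4*2 + 2) = 9*(8 + 2) = 9*10 = 90)
Y(b(9), -5) - 1*(-844) = 90 - 1*(-844) = 90 + 844 = 934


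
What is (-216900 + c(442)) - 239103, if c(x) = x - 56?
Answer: -455617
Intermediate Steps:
c(x) = -56 + x
(-216900 + c(442)) - 239103 = (-216900 + (-56 + 442)) - 239103 = (-216900 + 386) - 239103 = -216514 - 239103 = -455617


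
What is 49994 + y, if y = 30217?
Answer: 80211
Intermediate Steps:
49994 + y = 49994 + 30217 = 80211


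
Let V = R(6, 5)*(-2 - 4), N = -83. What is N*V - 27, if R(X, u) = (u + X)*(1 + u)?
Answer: 32841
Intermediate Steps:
R(X, u) = (1 + u)*(X + u) (R(X, u) = (X + u)*(1 + u) = (1 + u)*(X + u))
V = -396 (V = (6 + 5 + 5² + 6*5)*(-2 - 4) = (6 + 5 + 25 + 30)*(-6) = 66*(-6) = -396)
N*V - 27 = -83*(-396) - 27 = 32868 - 27 = 32841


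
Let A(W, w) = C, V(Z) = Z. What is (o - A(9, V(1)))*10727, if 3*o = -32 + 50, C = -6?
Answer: 128724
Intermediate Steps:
A(W, w) = -6
o = 6 (o = (-32 + 50)/3 = (1/3)*18 = 6)
(o - A(9, V(1)))*10727 = (6 - 1*(-6))*10727 = (6 + 6)*10727 = 12*10727 = 128724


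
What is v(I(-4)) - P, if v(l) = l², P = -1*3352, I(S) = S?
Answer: 3368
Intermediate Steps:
P = -3352
v(I(-4)) - P = (-4)² - 1*(-3352) = 16 + 3352 = 3368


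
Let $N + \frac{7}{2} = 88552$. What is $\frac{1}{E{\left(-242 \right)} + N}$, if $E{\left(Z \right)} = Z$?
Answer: $\frac{2}{176613} \approx 1.1324 \cdot 10^{-5}$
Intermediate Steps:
$N = \frac{177097}{2}$ ($N = - \frac{7}{2} + 88552 = \frac{177097}{2} \approx 88549.0$)
$\frac{1}{E{\left(-242 \right)} + N} = \frac{1}{-242 + \frac{177097}{2}} = \frac{1}{\frac{176613}{2}} = \frac{2}{176613}$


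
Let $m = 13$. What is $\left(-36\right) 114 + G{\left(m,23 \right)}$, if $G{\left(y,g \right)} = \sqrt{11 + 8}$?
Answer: $-4104 + \sqrt{19} \approx -4099.6$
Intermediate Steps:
$G{\left(y,g \right)} = \sqrt{19}$
$\left(-36\right) 114 + G{\left(m,23 \right)} = \left(-36\right) 114 + \sqrt{19} = -4104 + \sqrt{19}$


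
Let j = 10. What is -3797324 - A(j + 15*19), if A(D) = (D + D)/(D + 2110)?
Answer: -1826512962/481 ≈ -3.7973e+6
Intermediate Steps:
A(D) = 2*D/(2110 + D) (A(D) = (2*D)/(2110 + D) = 2*D/(2110 + D))
-3797324 - A(j + 15*19) = -3797324 - 2*(10 + 15*19)/(2110 + (10 + 15*19)) = -3797324 - 2*(10 + 285)/(2110 + (10 + 285)) = -3797324 - 2*295/(2110 + 295) = -3797324 - 2*295/2405 = -3797324 - 1*118/481 = -3797324 - 118/481 = -1826512962/481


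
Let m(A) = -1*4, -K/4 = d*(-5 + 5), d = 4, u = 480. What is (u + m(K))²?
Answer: 226576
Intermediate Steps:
K = 0 (K = -16*(-5 + 5) = -16*0 = -4*0 = 0)
m(A) = -4
(u + m(K))² = (480 - 4)² = 476² = 226576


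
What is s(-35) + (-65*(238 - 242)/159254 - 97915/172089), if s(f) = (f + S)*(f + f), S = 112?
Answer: -73866571334305/13702930803 ≈ -5390.6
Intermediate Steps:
s(f) = 2*f*(112 + f) (s(f) = (f + 112)*(f + f) = (112 + f)*(2*f) = 2*f*(112 + f))
s(-35) + (-65*(238 - 242)/159254 - 97915/172089) = 2*(-35)*(112 - 35) + (-65*(238 - 242)/159254 - 97915/172089) = 2*(-35)*77 + (-65*(-4)*(1/159254) - 97915*1/172089) = -5390 + (260*(1/159254) - 97915/172089) = -5390 + (130/79627 - 97915/172089) = -5390 - 7774306135/13702930803 = -73866571334305/13702930803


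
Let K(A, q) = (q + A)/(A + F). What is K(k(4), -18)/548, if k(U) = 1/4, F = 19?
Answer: -71/42196 ≈ -0.0016826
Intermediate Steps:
k(U) = ¼
K(A, q) = (A + q)/(19 + A) (K(A, q) = (q + A)/(A + 19) = (A + q)/(19 + A))
K(k(4), -18)/548 = ((¼ - 18)/(19 + ¼))/548 = (-71/4/(77/4))*(1/548) = ((4/77)*(-71/4))*(1/548) = -71/77*1/548 = -71/42196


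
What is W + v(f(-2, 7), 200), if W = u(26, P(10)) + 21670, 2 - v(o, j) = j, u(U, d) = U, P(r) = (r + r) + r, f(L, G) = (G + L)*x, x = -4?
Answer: 21498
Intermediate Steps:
f(L, G) = -4*G - 4*L (f(L, G) = (G + L)*(-4) = -4*G - 4*L)
P(r) = 3*r (P(r) = 2*r + r = 3*r)
v(o, j) = 2 - j
W = 21696 (W = 26 + 21670 = 21696)
W + v(f(-2, 7), 200) = 21696 + (2 - 1*200) = 21696 + (2 - 200) = 21696 - 198 = 21498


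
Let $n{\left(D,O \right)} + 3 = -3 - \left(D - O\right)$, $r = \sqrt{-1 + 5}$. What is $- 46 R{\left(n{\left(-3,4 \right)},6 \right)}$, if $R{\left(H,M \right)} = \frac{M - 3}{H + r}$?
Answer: $-46$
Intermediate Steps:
$r = 2$ ($r = \sqrt{4} = 2$)
$n{\left(D,O \right)} = -6 + O - D$ ($n{\left(D,O \right)} = -3 - \left(3 + D - O\right) = -6 + O - D$)
$R{\left(H,M \right)} = \frac{-3 + M}{2 + H}$ ($R{\left(H,M \right)} = \frac{M - 3}{H + 2} = \frac{-3 + M}{2 + H}$)
$- 46 R{\left(n{\left(-3,4 \right)},6 \right)} = - 46 \frac{-3 + 6}{2 - -1} = - 46 \frac{1}{2 + \left(-6 + 4 + 3\right)} 3 = - 46 \frac{1}{2 + 1} \cdot 3 = - 46 \cdot \frac{1}{3} \cdot 3 = \left(-46\right) 1 = -46$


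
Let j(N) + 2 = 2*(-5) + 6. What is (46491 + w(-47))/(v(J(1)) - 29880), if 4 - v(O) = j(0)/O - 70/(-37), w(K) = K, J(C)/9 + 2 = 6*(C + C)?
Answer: -25776420/16582193 ≈ -1.5545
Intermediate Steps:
J(C) = -18 + 108*C (J(C) = -18 + 9*(6*(C + C)) = -18 + 9*(6*(2*C)) = -18 + 9*(12*C) = -18 + 108*C)
j(N) = -6 (j(N) = -2 + (2*(-5) + 6) = -2 + (-10 + 6) = -2 - 4 = -6)
v(O) = 78/37 + 6/O (v(O) = 4 - (-6/O - 70/(-37)) = 4 - (-6/O - 70*(-1/37)) = 4 - (-6/O + 70/37) = 4 - (70/37 - 6/O) = 4 + (-70/37 + 6/O) = 78/37 + 6/O)
(46491 + w(-47))/(v(J(1)) - 29880) = (46491 - 47)/((78/37 + 6/(-18 + 108*1)) - 29880) = 46444/((78/37 + 6/(-18 + 108)) - 29880) = 46444/((78/37 + 6/90) - 29880) = 46444/((78/37 + 6*(1/90)) - 29880) = 46444/((78/37 + 1/15) - 29880) = 46444/(1207/555 - 29880) = 46444/(-16582193/555) = 46444*(-555/16582193) = -25776420/16582193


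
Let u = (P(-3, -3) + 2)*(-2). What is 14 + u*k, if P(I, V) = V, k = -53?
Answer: -92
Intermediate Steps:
u = 2 (u = (-3 + 2)*(-2) = -1*(-2) = 2)
14 + u*k = 14 + 2*(-53) = 14 - 106 = -92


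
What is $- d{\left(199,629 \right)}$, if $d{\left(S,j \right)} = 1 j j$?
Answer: $-395641$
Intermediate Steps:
$d{\left(S,j \right)} = j^{2}$ ($d{\left(S,j \right)} = j j = j^{2}$)
$- d{\left(199,629 \right)} = - 629^{2} = \left(-1\right) 395641 = -395641$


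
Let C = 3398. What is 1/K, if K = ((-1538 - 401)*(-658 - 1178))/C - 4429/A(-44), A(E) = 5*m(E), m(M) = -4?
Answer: 33980/43124911 ≈ 0.00078794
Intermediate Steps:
A(E) = -20 (A(E) = 5*(-4) = -20)
K = 43124911/33980 (K = ((-1538 - 401)*(-658 - 1178))/3398 - 4429/(-20) = -1939*(-1836)*(1/3398) - 4429*(-1/20) = 3560004*(1/3398) + 4429/20 = 1780002/1699 + 4429/20 = 43124911/33980 ≈ 1269.1)
1/K = 1/(43124911/33980) = 33980/43124911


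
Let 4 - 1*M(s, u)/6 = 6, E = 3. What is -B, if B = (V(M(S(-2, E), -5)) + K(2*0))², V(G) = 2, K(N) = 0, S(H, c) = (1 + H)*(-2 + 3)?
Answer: -4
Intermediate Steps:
S(H, c) = 1 + H (S(H, c) = (1 + H)*1 = 1 + H)
M(s, u) = -12 (M(s, u) = 24 - 6*6 = 24 - 36 = -12)
B = 4 (B = (2 + 0)² = 2² = 4)
-B = -1*4 = -4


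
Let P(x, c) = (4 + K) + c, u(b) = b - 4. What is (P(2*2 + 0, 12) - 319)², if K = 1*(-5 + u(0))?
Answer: 97344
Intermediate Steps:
u(b) = -4 + b
K = -9 (K = 1*(-5 + (-4 + 0)) = 1*(-5 - 4) = 1*(-9) = -9)
P(x, c) = -5 + c (P(x, c) = (4 - 9) + c = -5 + c)
(P(2*2 + 0, 12) - 319)² = ((-5 + 12) - 319)² = (7 - 319)² = (-312)² = 97344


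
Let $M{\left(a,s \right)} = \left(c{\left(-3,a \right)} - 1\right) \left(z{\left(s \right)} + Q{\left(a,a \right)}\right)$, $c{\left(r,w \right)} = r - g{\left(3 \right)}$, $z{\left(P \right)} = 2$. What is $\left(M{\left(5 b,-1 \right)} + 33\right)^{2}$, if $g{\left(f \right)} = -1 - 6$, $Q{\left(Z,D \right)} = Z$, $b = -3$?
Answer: $36$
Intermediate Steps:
$g{\left(f \right)} = -7$ ($g{\left(f \right)} = -1 - 6 = -7$)
$c{\left(r,w \right)} = 7 + r$ ($c{\left(r,w \right)} = r - -7 = r + 7 = 7 + r$)
$M{\left(a,s \right)} = 6 + 3 a$ ($M{\left(a,s \right)} = \left(\left(7 - 3\right) - 1\right) \left(2 + a\right) = \left(4 - 1\right) \left(2 + a\right) = 3 \left(2 + a\right) = 6 + 3 a$)
$\left(M{\left(5 b,-1 \right)} + 33\right)^{2} = \left(\left(6 + 3 \cdot 5 \left(-3\right)\right) + 33\right)^{2} = \left(\left(6 + 3 \left(-15\right)\right) + 33\right)^{2} = \left(\left(6 - 45\right) + 33\right)^{2} = \left(-39 + 33\right)^{2} = \left(-6\right)^{2} = 36$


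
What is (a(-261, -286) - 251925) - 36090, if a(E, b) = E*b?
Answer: -213369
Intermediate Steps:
(a(-261, -286) - 251925) - 36090 = (-261*(-286) - 251925) - 36090 = (74646 - 251925) - 36090 = -177279 - 36090 = -213369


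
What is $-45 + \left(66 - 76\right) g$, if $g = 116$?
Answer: $-1205$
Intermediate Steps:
$-45 + \left(66 - 76\right) g = -45 + \left(66 - 76\right) 116 = -45 - 1160 = -1205$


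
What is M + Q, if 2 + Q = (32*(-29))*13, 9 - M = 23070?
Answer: -35127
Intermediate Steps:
M = -23061 (M = 9 - 1*23070 = 9 - 23070 = -23061)
Q = -12066 (Q = -2 + (32*(-29))*13 = -2 - 928*13 = -2 - 12064 = -12066)
M + Q = -23061 - 12066 = -35127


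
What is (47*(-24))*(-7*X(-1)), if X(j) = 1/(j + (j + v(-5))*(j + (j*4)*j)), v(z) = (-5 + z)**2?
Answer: 987/37 ≈ 26.676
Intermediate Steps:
X(j) = 1/(j + (100 + j)*(j + 4*j**2)) (X(j) = 1/(j + (j + (-5 - 5)**2)*(j + (j*4)*j)) = 1/(j + (j + (-10)**2)*(j + (4*j)*j)) = 1/(j + (j + 100)*(j + 4*j**2)) = 1/(j + (100 + j)*(j + 4*j**2)))
(47*(-24))*(-7*X(-1)) = (47*(-24))*(-7/((-1)*(101 + 4*(-1)**2 + 401*(-1)))) = -(-7896)*(-1/(101 + 4*1 - 401)) = -(-7896)*(-1/(101 + 4 - 401)) = -(-7896)*(-1/(-296)) = -(-7896)*(-1*(-1/296)) = -(-7896)/296 = -1128*(-7/296) = 987/37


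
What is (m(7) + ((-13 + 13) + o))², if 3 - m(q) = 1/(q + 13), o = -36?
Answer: 436921/400 ≈ 1092.3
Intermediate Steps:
m(q) = 3 - 1/(13 + q) (m(q) = 3 - 1/(q + 13) = 3 - 1/(13 + q))
(m(7) + ((-13 + 13) + o))² = ((38 + 3*7)/(13 + 7) + ((-13 + 13) - 36))² = ((38 + 21)/20 + (0 - 36))² = ((1/20)*59 - 36)² = (59/20 - 36)² = (-661/20)² = 436921/400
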